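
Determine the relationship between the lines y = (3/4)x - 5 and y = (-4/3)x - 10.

Slope of line 1: m1 = 3/4
Slope of line 2: m2 = -4/3
Two lines are perpendicular when the product of their slopes is -1 (negative reciprocals).
m1 * m2 = (3/4) * (-4/3) = -1, confirming perpendicularity.

Perpendicular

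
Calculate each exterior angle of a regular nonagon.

Each exterior angle of a regular n-gon is 360 / n.
For n = 9: 360 / 9 = 40 degrees.

40 degrees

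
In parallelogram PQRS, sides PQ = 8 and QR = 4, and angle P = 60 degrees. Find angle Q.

In a parallelogram, consecutive angles are supplementary (sum to 180°).
angle Q = 180 - angle P
angle Q = 180 - 60
angle Q = 120 degrees

120 degrees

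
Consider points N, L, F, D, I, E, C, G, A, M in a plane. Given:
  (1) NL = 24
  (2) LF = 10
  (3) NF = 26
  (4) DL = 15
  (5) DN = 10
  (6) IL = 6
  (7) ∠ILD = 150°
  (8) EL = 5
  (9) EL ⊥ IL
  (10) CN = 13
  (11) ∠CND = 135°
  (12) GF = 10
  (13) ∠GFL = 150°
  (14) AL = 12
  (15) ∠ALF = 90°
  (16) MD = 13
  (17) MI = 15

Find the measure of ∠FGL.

Step 1: By the law of cosines on triangle GFL: GL² = 10² + 10² − 2·10·10·cos(150°) = 373.21, so GL ≈ 19.32.
Step 2: By the inverse law of cosines on triangle FGL: cos(∠FGL) = (10² + 19.32² − 10²) / (2·10·19.32) = 373.21/386.37 = 0.9659, so ∠FGL = 15°.

Therefore, the measure of angle ∠FGL = 15°.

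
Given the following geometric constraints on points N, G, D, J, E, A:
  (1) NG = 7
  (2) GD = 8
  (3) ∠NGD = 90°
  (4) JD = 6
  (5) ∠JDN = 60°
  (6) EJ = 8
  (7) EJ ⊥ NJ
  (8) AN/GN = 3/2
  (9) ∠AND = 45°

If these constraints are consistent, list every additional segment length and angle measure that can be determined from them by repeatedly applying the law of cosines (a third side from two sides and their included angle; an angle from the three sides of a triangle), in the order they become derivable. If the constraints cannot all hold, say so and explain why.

The constraints are consistent. Derivable facts, in order:
After 1 step:
- ND = √113
After 2 steps:
- DA ≈ 8.09
- NJ ≈ 9.23
- ∠DNG = 48.81°
- ∠GDN = 41.19°
After 3 steps:
- NE ≈ 12.22
- ∠ADN = 66.65°
- ∠DAN = 68.35°
- ∠DJN = 85.75°
- ∠DNJ = 34.25°
After 4 steps:
- ∠ENJ = 40.91°
- ∠JEN = 49.09°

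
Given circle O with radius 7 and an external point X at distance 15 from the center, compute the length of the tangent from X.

tangent = √(d² - r²) = √(15² - 7²) = √(225 - 49) = √176 = 4*sqrt(11)

4*sqrt(11)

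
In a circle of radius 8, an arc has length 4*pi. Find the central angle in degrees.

θ = 360 × 4*pi / (2π × 8) = 90° (rearranging arc length formula).

90°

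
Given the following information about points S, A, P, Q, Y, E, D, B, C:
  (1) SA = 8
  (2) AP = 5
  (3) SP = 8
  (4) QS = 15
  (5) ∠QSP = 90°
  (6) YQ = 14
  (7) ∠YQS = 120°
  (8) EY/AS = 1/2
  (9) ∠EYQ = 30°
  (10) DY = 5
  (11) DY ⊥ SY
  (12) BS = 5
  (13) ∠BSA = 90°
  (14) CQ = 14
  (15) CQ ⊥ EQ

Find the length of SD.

Step 1: By the law of cosines on triangle SQY: SY² = 15² + 14² − 2·15·14·cos(120°) = 631, so SY ≈ 25.12.
Step 2: By the law of cosines on triangle SYD: SD² = 25.12² + 5² − 2·25.12·5·cos(90°) = 656, so SD = 4·√41.

Therefore, the length of SD = 4·√41.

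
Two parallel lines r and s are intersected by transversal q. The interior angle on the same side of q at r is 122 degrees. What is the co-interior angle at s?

Co-interior angles (same-side interior) formed by parallel lines and a transversal are supplementary (sum to 180 degrees).
The given angle is 122 degrees.
The co-interior angle = 180 - 122 = 58 degrees.

58 degrees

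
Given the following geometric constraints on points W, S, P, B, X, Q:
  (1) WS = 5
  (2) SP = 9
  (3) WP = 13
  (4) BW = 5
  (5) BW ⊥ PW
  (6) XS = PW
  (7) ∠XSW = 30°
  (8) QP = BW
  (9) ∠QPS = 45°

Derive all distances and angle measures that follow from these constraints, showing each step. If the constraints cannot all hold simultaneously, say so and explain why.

The constraints are consistent.

From the given relations:
  XS = PW = 13
  QP = BW = 5

Step 1: From WS = 5, SX = 13, and ∠WSX = 30°, by the law of cosines:
  WX² = WS² + SX² - 2·WS·SX·cos(30°) = 25 + 169 - 112.6 = 81.42
  WX ≈ 9.02

Step 2: From SP = 9, PQ = 5, and ∠SPQ = 45°, by the law of cosines:
  SQ² = SP² + PQ² - 2·SP·PQ·cos(45°) = 81 + 25 - 63.64 = 42.36
  SQ ≈ 6.51

Step 3: From PW = 13, WB = 5, and ∠PWB = 90°, by the law of cosines:
  PB² = PW² + WB² - 2·PW·WB·cos(90°) = 169 + 25 - 0 = 194
  PB = √194

Step 4: From WP = 13, WS = 5, PS = 9, by the inverse law of cosines:
  cos(∠PWS) = (WP² + WS² - PS²) / (2·WP·WS)
  ∠PWS = 29.63°

Step 5: From SP = 9, SW = 5, PW = 13, by the inverse law of cosines:
  cos(∠PSW) = (SP² + SW² - PW²) / (2·SP·SW)
  ∠PSW = 134.43°

Step 6: From PS = 9, PW = 13, SW = 5, by the inverse law of cosines:
  cos(∠SPW) = (PS² + PW² - SW²) / (2·PS·PW)
  ∠SPW = 15.94°

Step 7: From WS = 5, WX = 9.02, SX = 13, by the inverse law of cosines:
  cos(∠SWX) = (WS² + WX² - SX²) / (2·WS·WX)
  ∠SWX = 133.91°

Step 8: From SP = 9, SQ = 6.51, PQ = 5, by the inverse law of cosines:
  cos(∠PSQ) = (SP² + SQ² - PQ²) / (2·SP·SQ)
  ∠PSQ = 32.9°

Step 9: From PB = √194, PW = 13, BW = 5, by the inverse law of cosines:
  cos(∠BPW) = (PB² + PW² - BW²) / (2·PB·PW)
  ∠BPW = 21.04°

Step 10: From BP = √194, BW = 5, PW = 13, by the inverse law of cosines:
  cos(∠PBW) = (BP² + BW² - PW²) / (2·BP·BW)
  ∠PBW = 68.96°

Step 11: From XS = 13, XW = 9.02, SW = 5, by the inverse law of cosines:
  cos(∠SXW) = (XS² + XW² - SW²) / (2·XS·XW)
  ∠SXW = 16.09°

Step 12: From QP = 5, QS = 6.51, PS = 9, by the inverse law of cosines:
  cos(∠PQS) = (QP² + QS² - PS²) / (2·QP·QS)
  ∠PQS = 102.1°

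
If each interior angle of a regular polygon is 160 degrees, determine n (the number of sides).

The exterior angle is the supplement of the interior angle: 180 - 160 = 20 degrees.
Since the exterior angles of any convex polygon sum to 360 degrees, the number of sides is 360 / 20 = 18.

18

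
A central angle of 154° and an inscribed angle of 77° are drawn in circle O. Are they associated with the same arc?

By the inscribed angle theorem, if both angles subtend the same arc, the inscribed angle must be half the central angle.
Half of 154° = 77°, which equals the given inscribed angle of 77°.
Therefore, yes, they correspond to the same arc.

Yes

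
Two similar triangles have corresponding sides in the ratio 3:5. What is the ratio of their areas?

Area scales with the square of linear dimensions. If every length is multiplied by 3/5, then the area is multiplied by (3/5)^2 = 9/25.
The area ratio is 9:25.

9:25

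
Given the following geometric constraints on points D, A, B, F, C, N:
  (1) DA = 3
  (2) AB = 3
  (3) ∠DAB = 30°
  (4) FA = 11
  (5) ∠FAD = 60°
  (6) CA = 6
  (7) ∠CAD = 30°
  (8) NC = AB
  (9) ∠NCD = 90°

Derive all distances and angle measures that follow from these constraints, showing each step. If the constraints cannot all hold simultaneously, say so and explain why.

The constraints are consistent.

From the given relations:
  NC = AB = 3

Step 1: From DA = 3, AB = 3, and ∠DAB = 30°, by the law of cosines:
  DB² = DA² + AB² - 2·DA·AB·cos(30°) = 9 + 9 - 15.59 = 2.412
  DB ≈ 1.55

Step 2: From DA = 3, AF = 11, and ∠DAF = 60°, by the law of cosines:
  DF² = DA² + AF² - 2·DA·AF·cos(60°) = 9 + 121 - 33 = 97
  DF = √97

Step 3: From DA = 3, AC = 6, and ∠DAC = 30°, by the law of cosines:
  DC² = DA² + AC² - 2·DA·AC·cos(30°) = 9 + 36 - 31.18 = 13.82
  DC ≈ 3.72

Step 4: From DC = 3.72, CN = 3, and ∠DCN = 90°, by the law of cosines:
  DN² = DC² + CN² - 2·DC·CN·cos(90°) = 13.82 + 9 - 0 = 22.82
  DN ≈ 4.78

Step 5: From DA = 3, DB = 1.55, AB = 3, by the inverse law of cosines:
  cos(∠ADB) = (DA² + DB² - AB²) / (2·DA·DB)
  ∠ADB = 75°

Step 6: From DA = 3, DC = 3.72, AC = 6, by the inverse law of cosines:
  cos(∠ADC) = (DA² + DC² - AC²) / (2·DA·DC)
  ∠ADC = 126.21°

Step 7: From DA = 3, DF = √97, AF = 11, by the inverse law of cosines:
  cos(∠ADF) = (DA² + DF² - AF²) / (2·DA·DF)
  ∠ADF = 104.7°

Step 8: From BA = 3, BD = 1.55, AD = 3, by the inverse law of cosines:
  cos(∠ABD) = (BA² + BD² - AD²) / (2·BA·BD)
  ∠ABD = 75°

Step 9: From FA = 11, FD = √97, AD = 3, by the inverse law of cosines:
  cos(∠AFD) = (FA² + FD² - AD²) / (2·FA·FD)
  ∠AFD = 15.3°

Step 10: From CA = 6, CD = 3.72, AD = 3, by the inverse law of cosines:
  cos(∠ACD) = (CA² + CD² - AD²) / (2·CA·CD)
  ∠ACD = 23.79°

Step 11: From DC = 3.72, DN = 4.78, CN = 3, by the inverse law of cosines:
  cos(∠CDN) = (DC² + DN² - CN²) / (2·DC·DN)
  ∠CDN = 38.9°

Step 12: From NC = 3, ND = 4.78, CD = 3.72, by the inverse law of cosines:
  cos(∠CND) = (NC² + ND² - CD²) / (2·NC·ND)
  ∠CND = 51.1°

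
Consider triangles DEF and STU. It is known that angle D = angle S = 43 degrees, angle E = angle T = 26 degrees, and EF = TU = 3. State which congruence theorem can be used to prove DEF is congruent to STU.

The given information matches AAS: Two pairs of corresponding angles and a non-included side are equal (Angle-Angle-Side).

AAS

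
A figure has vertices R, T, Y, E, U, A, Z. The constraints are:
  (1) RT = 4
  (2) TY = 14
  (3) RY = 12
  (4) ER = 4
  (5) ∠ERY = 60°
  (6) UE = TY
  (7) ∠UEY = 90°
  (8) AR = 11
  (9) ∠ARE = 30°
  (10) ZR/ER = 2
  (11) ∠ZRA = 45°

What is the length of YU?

From the given relations: UE = TY = 14.
Step 1: By the law of cosines on triangle ERY: EY² = 4² + 12² − 2·4·12·cos(60°) = 112, so EY = 4·√7.
Step 2: By the law of cosines on triangle YEU: YU² = (4·√7)² + 14² − 2·4·√7·14·cos(90°) = 308, so YU = 2·√77.

Therefore, the length of YU = 2·√77.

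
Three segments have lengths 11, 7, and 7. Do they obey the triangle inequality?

For three segments to close into a triangle, no single side can be as long as the other two combined.
The longest side is 11, and 7 + 7 = 14 > 11.
A triangle can be formed.

Yes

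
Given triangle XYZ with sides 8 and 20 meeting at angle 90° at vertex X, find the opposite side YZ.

The included angle is 90°, so the triangle is right-angled at X. The opposite side YZ is the hypotenuse.
By the Pythagorean theorem: YZ = sqrt(8^2 + 20^2) = sqrt(464) = 4*sqrt(29).

4*sqrt(29)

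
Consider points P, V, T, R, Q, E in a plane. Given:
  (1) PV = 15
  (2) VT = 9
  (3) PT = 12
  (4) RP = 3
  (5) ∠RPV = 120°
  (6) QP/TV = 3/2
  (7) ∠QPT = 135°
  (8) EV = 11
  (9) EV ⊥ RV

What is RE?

Step 1: By the law of cosines on triangle VPR: VR² = 15² + 3² − 2·15·3·cos(120°) = 279, so VR = 3·√31.
Step 2: By the law of cosines on triangle RVE: RE² = (3·√31)² + 11² − 2·3·√31·11·cos(90°) = 400, so RE = 20.

Therefore, the length of RE = 20.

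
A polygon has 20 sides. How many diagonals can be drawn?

Each of the 20 vertices connects to 17 non-adjacent vertices via diagonals.
Total connections = 20 × 17 = 340, but each diagonal is counted twice.
Number of diagonals = 340 / 2 = 170.

170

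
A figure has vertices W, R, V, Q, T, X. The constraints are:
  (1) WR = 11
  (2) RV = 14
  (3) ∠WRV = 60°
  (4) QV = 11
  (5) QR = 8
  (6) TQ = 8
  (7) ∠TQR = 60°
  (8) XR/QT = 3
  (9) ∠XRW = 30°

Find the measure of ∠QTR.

Step 1: By the law of cosines on triangle TQR: TR² = 8² + 8² − 2·8·8·cos(60°) = 64, so TR = 8.
Step 2: By the inverse law of cosines on triangle QTR: cos(∠QTR) = (8² + 8² − 8²) / (2·8·8) = 64/128 = 0.5, so ∠QTR = 60°.

Therefore, the measure of angle ∠QTR = 60°.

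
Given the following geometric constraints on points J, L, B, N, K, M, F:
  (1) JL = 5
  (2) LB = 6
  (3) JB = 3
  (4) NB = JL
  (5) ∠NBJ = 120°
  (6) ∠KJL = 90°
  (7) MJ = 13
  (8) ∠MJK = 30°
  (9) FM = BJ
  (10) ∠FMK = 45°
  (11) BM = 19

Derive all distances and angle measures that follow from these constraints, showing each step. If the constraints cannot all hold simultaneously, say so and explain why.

These constraints are not satisfiable: by the triangle inequality in triangle JBM, (3) JB = 3 and (7) MJ = 13 force BM ≤ 3 + 13 = 16, but (11) says BM = 19. No planar figure meets all of them, so nothing further can be derived.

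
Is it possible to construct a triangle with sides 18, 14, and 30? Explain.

Sort the sides: 14, 18, 30.
It suffices to check that the sum of the two smallest exceeds the largest:
14 + 18 = 32 > 30. ✓
Yes, a valid triangle can be formed.

Yes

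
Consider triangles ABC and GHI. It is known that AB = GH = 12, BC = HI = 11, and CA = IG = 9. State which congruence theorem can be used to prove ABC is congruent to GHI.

Consider the given information: AB = GH = 12, BC = HI = 11, and CA = IG = 9
This is not ASA or HL: ASA requires two angles and the side between them. HL only applies to right triangles with matching hypotenuse and leg.
The correct criterion is SSS. All three pairs of corresponding sides are equal (Side-Side-Side).

SSS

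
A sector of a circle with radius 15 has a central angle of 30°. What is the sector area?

Sector area = πr² × θ/360
= π × 15² × 1/12
= π × 225 × 1/12
= 75*pi/4

75*pi/4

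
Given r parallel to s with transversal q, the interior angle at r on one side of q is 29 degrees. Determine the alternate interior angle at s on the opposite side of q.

Alternate interior angles formed by parallel lines and a transversal are equal.
The given angle is 29 degrees.
The alternate interior angle = 29 degrees.

29 degrees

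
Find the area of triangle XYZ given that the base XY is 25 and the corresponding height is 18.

Area = (1/2)(25)(18) = 225

225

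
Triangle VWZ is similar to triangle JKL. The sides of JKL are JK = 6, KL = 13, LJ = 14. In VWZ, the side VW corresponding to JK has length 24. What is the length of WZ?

k = 24/6 = 4. WZ = 4 * 13 = 52.

52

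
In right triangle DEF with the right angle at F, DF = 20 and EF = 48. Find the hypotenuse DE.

By the Pythagorean theorem: DE^2 = DF^2 + EF^2
DE^2 = 20^2 + 48^2 = 400 + 2304 = 2704
DE = sqrt(2704) = 52

52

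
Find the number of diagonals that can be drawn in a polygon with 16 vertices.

Each of the 16 vertices connects to 13 non-adjacent vertices via diagonals.
Total connections = 16 × 13 = 208, but each diagonal is counted twice.
Number of diagonals = 208 / 2 = 104.

104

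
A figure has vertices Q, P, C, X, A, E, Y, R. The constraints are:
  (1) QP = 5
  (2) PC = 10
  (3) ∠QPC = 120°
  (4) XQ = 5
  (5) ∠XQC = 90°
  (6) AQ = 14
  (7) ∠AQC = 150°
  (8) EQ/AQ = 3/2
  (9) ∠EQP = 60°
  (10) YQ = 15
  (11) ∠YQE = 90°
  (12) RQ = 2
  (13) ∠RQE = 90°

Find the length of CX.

Step 1: By the law of cosines on triangle CPQ: CQ² = 10² + 5² − 2·10·5·cos(120°) = 175, so CQ = 5·√7.
Step 2: By the law of cosines on triangle CQX: CX² = (5·√7)² + 5² − 2·5·√7·5·cos(90°) = 200, so CX = 10·√2.

Therefore, the length of CX = 10·√2.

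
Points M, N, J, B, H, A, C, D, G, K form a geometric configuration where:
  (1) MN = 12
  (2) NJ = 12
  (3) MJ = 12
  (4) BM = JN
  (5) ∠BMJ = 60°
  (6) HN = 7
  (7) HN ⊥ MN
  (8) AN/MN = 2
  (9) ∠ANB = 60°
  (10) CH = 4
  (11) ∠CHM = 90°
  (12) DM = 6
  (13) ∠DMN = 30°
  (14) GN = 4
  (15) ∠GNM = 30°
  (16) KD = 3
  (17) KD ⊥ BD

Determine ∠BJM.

From the given relations: BM = JN = 12.
Step 1: By the law of cosines on triangle JMB: JB² = 12² + 12² − 2·12·12·cos(60°) = 144, so JB = 12.
Step 2: By the inverse law of cosines on triangle BJM: cos(∠BJM) = (12² + 12² − 12²) / (2·12·12) = 144/288 = 0.5, so ∠BJM = 60°.

Therefore, the measure of angle ∠BJM = 60°.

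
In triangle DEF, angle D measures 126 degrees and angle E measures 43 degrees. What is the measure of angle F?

angle F = 180 - 126 - 43 = 11 degrees.

11 degrees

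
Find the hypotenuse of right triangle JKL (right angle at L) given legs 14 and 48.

By the Pythagorean theorem: JK^2 = JL^2 + KL^2
JK^2 = 14^2 + 48^2 = 196 + 2304 = 2500
JK = sqrt(2500) = 50

50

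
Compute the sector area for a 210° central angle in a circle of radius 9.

Sector area = πr² × θ/360
= π × 9² × 7/12
= π × 81 × 7/12
= 189*pi/4

189*pi/4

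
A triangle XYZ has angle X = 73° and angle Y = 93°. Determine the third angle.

angle Z = 180 - 73 - 93 = 14 degrees.

14 degrees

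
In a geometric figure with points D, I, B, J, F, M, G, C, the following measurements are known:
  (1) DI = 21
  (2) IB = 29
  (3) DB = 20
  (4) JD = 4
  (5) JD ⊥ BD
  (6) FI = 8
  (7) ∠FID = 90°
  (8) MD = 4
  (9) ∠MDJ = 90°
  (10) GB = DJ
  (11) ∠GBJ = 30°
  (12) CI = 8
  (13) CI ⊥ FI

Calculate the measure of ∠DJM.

Step 1: By the law of cosines on triangle JDM: JM² = 4² + 4² − 2·4·4·cos(90°) = 32, so JM = 4·√2.
Step 2: By the inverse law of cosines on triangle DJM: cos(∠DJM) = (4² + (4·√2)² − 4²) / (2·4·4·√2) = 32/45.25 = 0.7071, so ∠DJM = 45°.

Therefore, the measure of angle ∠DJM = 45°.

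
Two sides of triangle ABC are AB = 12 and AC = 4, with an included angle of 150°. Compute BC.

Law of cosines: BC^2 = 12^2 + 4^2 - 2(12)(4)cos(150°) = 48*sqrt(3) + 160, so BC = 4*sqrt(3*sqrt(3) + 10).

4*sqrt(3*sqrt(3) + 10)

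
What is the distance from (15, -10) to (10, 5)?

d = sqrt((-5)^2 + (15)^2) = sqrt(250) = 5*sqrt(10)

5*sqrt(10)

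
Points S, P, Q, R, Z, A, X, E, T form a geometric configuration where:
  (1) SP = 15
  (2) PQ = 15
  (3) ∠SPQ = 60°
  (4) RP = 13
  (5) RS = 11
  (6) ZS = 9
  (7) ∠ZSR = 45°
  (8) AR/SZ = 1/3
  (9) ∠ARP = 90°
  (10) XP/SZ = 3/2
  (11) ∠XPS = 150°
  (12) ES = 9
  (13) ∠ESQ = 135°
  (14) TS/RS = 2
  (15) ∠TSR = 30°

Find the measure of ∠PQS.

Step 1: By the law of cosines on triangle QPS: QS² = 15² + 15² − 2·15·15·cos(60°) = 225, so QS = 15.
Step 2: By the inverse law of cosines on triangle PQS: cos(∠PQS) = (15² + 15² − 15²) / (2·15·15) = 225/450 = 0.5, so ∠PQS = 60°.

Therefore, the measure of angle ∠PQS = 60°.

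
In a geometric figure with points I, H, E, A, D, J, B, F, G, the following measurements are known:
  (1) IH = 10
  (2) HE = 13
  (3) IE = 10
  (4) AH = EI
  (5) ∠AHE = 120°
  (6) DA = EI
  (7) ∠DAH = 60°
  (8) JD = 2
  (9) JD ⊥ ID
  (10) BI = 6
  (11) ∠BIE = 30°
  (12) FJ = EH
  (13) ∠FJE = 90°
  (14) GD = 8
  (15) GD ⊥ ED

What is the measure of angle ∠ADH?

From the given relations: DA = EI = 10; AH = EI = 10.
Step 1: By the law of cosines on triangle DAH: DH² = 10² + 10² − 2·10·10·cos(60°) = 100, so DH = 10.
Step 2: By the inverse law of cosines on triangle ADH: cos(∠ADH) = (10² + 10² − 10²) / (2·10·10) = 100/200 = 0.5, so ∠ADH = 60°.

Therefore, the measure of angle ∠ADH = 60°.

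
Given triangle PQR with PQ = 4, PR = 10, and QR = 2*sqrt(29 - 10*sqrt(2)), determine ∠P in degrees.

By the inverse law of cosines: cos(P) = (PQ² + PR² - QR²) / (2 × PQ × PR)
cos(P) = (4² + 10² - (2*sqrt(29 - 10*sqrt(2)))²) / (2 × 4 × 10)
cos(P) = (16 + 100 - (116 - 40*sqrt(2))) / 80
cos(P) = sqrt(2)/2
P = arccos(sqrt(2)/2) = 45°

45°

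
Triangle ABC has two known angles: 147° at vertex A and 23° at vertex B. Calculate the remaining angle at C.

The interior angles sum to 180°: angle C = 180 - 147 - 23 = 10°.
The triangle is obtuse (angles 147°, 23°, 10°).

10 degrees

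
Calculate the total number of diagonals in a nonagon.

Total line segments between 9 vertices = C(9,2) = 36.
Subtract the 9 sides: 36 - 9 = 27 diagonals.

27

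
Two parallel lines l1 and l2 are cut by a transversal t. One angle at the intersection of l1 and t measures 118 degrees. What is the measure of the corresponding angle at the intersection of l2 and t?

Corresponding angles are equal: 118 degrees.

118 degrees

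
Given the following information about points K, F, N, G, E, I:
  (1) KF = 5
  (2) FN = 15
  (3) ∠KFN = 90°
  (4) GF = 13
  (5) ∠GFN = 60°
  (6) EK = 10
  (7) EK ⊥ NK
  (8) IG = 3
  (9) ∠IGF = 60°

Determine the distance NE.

Step 1: By the law of cosines on triangle NFK: NK² = 15² + 5² − 2·15·5·cos(90°) = 250, so NK = 5·√10.
Step 2: By the law of cosines on triangle NKE: NE² = (5·√10)² + 10² − 2·5·√10·10·cos(90°) = 350, so NE = 5·√14.

Therefore, the length of NE = 5·√14.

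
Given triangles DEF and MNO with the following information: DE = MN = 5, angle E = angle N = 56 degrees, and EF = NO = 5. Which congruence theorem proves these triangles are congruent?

Consider the given information: DE = MN = 5, angle E = angle N = 56 degrees, and EF = NO = 5
This is not ASA or HL: ASA requires two angles and the side between them. HL only applies to right triangles with matching hypotenuse and leg.
The correct criterion is SAS. Two pairs of corresponding sides and the included angle are equal (Side-Angle-Side).

SAS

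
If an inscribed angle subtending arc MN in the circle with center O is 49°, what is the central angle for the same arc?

By the inscribed angle theorem, the central angle is twice the inscribed angle.
Central angle = 2 × 49° = 98°

98°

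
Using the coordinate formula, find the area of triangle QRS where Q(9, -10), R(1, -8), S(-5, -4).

Using the Shoelace formula for a triangle:
Area = (1/2)|x0(y1 - y2) + x1(y2 - y0) + x2(y0 - y1)|
Area = (1/2)|9(-8 - -4) + 1(-4 - -10) + -5(-10 - -8)|
Area = (1/2)|-36 + 6 + 10|
Area = (1/2)|-20|
Area = (1/2)(20)
Area = 10

10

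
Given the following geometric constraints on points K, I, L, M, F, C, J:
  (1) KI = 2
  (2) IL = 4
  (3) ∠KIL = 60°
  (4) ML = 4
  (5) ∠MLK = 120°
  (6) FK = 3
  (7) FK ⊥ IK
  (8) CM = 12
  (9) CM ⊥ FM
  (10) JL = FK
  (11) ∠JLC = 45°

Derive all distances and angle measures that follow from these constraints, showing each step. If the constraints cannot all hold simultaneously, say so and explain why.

The constraints are consistent.

From the given relations:
  JL = FK = 3

Step 1: From KI = 2, IL = 4, and ∠KIL = 60°, by the law of cosines:
  KL² = KI² + IL² - 2·KI·IL·cos(60°) = 4 + 16 - 8 = 12
  KL = 2·√3

Step 2: From IK = 2, KF = 3, and ∠IKF = 90°, by the law of cosines:
  IF² = IK² + KF² - 2·IK·KF·cos(90°) = 4 + 9 - 0 = 13
  IF = √13

Step 3: From KL = 2·√3, LM = 4, and ∠KLM = 120°, by the law of cosines:
  KM² = KL² + LM² - 2·KL·LM·cos(120°) = 12 + 16 + 13.86 = 41.86
  KM ≈ 6.47

Step 4: From KI = 2, KL = 2·√3, IL = 4, by the inverse law of cosines:
  cos(∠IKL) = (KI² + KL² - IL²) / (2·KI·KL)
  ∠IKL = 90°

Step 5: From IF = √13, IK = 2, FK = 3, by the inverse law of cosines:
  cos(∠FIK) = (IF² + IK² - FK²) / (2·IF·IK)
  ∠FIK = 56.31°

Step 6: From LI = 4, LK = 2·√3, IK = 2, by the inverse law of cosines:
  cos(∠ILK) = (LI² + LK² - IK²) / (2·LI·LK)
  ∠ILK = 30°

Step 7: From FI = √13, FK = 3, IK = 2, by the inverse law of cosines:
  cos(∠IFK) = (FI² + FK² - IK²) / (2·FI·FK)
  ∠IFK = 33.69°

Step 8: From KL = 2·√3, KM = 6.47, LM = 4, by the inverse law of cosines:
  cos(∠LKM) = (KL² + KM² - LM²) / (2·KL·KM)
  ∠LKM = 32.37°

Step 9: From MK = 6.47, ML = 4, KL = 2·√3, by the inverse law of cosines:
  cos(∠KML) = (MK² + ML² - KL²) / (2·MK·ML)
  ∠KML = 27.63°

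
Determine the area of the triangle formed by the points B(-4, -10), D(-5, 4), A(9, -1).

Shoelace: Area = (1/2)|-4(4--1) + -5(-1--10) + 9(-10-4)| = (1/2)(191) = 191/2

191/2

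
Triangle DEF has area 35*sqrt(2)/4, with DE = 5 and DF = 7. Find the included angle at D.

Area = (1/2) * a * b * sin(C)
sin(C) = 2 * Area / (a * b)
sin(C) = 2 * 35*sqrt(2)/4 / (5 * 7)
sin(C) = sqrt(2)/2
C = arcsin(sqrt(2)/2) = 45°
Since sin(180° - C) = sin(C), the obtuse angle 135° gives the same area, so C = 45° or C = 135°.

45° or 135°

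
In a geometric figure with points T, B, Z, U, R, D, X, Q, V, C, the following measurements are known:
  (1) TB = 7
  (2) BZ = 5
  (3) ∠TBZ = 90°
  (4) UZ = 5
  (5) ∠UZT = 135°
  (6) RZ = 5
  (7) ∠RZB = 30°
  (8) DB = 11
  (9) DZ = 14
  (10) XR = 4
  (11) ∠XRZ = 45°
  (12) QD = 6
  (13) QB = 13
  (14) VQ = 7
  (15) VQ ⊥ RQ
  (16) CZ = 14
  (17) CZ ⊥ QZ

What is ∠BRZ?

Step 1: By the law of cosines on triangle RZB: RB² = 5² + 5² − 2·5·5·cos(30°) = 6.7, so RB ≈ 2.59.
Step 2: By the inverse law of cosines on triangle BRZ: cos(∠BRZ) = (2.59² + 5² − 5²) / (2·2.59·5) = 6.7/25.88 = 0.2588, so ∠BRZ = 75°.

Therefore, the measure of angle ∠BRZ = 75°.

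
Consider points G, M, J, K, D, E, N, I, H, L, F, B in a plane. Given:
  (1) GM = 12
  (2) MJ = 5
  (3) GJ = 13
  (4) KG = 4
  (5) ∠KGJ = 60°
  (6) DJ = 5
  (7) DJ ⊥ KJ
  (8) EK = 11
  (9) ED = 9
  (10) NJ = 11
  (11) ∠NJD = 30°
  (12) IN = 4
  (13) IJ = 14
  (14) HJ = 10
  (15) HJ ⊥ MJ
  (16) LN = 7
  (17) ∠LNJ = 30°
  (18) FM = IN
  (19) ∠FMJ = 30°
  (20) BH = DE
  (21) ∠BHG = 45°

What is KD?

Step 1: By the law of cosines on triangle JGK: JK² = 13² + 4² − 2·13·4·cos(60°) = 133, so JK = √133.
Step 2: By the law of cosines on triangle KJD: KD² = √133² + 5² − 2·√133·5·cos(90°) = 158, so KD = √158.

Therefore, the length of KD = √158.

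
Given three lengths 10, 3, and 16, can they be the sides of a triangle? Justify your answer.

Check the triangle inequality: 10 + 3 = 13 ≤ 16.
Since the sum of two sides does not exceed the third, no triangle can be formed.

No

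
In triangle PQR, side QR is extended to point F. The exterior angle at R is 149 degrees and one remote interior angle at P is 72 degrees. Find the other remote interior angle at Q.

By the exterior angle theorem: exterior angle = sum of remote interior angles.
149 = 72 + angle Q
angle Q = 149 - 72 = 77 degrees

77 degrees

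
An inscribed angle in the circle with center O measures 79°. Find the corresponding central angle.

Central angle = 2 × 79° = 158° (inscribed angle theorem).

158°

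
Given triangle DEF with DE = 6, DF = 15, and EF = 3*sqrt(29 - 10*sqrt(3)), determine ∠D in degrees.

When all three sides of a triangle are known, the law of cosines can be rearranged to find any angle.
cos(C) = (a² + b² - c²) / (2ab) gives cos(D) = sqrt(3)/2.
Taking the inverse cosine: D = 30°.

30°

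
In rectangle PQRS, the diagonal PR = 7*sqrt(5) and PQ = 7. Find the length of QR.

b = sqrt(d^2 - a^2) = sqrt(245 - 49) = sqrt(196) = 14

14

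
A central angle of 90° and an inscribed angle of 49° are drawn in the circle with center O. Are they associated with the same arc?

By the inscribed angle theorem, the inscribed angle for a central angle of 90° should be 90° / 2 = 45°.
The given inscribed angle is 49°, which does not equal 45°.
Therefore, no, they do not correspond to the same arc.

No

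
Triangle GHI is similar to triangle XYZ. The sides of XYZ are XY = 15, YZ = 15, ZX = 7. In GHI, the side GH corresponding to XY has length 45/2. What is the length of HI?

Since the triangles are similar, the ratio of corresponding sides is constant.
Scale factor k = GH / XY = 45/2 / 15 = 3/2
HI = k * YZ = 3/2 * 15 = 45/2

45/2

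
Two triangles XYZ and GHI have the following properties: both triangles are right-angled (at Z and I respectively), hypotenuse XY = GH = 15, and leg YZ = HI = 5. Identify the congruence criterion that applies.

The given information matches HL: The hypotenuse and one leg of two right triangles are equal (Hypotenuse-Leg).

HL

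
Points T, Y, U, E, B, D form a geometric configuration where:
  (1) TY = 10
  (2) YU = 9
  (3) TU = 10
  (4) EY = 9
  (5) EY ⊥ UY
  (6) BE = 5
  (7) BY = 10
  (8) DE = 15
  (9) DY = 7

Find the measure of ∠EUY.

Step 1: By the law of cosines on triangle UYE: UE² = 9² + 9² − 2·9·9·cos(90°) = 162, so UE = 9·√2.
Step 2: By the inverse law of cosines on triangle EUY: cos(∠EUY) = ((9·√2)² + 9² − 9²) / (2·9·√2·9) = 162/229.1 = 0.7071, so ∠EUY = 45°.

Therefore, the measure of angle ∠EUY = 45°.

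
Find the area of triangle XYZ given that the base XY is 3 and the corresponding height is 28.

Area = (1/2) * base * height
Area = (1/2) * 3 * 28
Area = 42

42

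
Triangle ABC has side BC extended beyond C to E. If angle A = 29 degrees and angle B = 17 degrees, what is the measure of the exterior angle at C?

Exterior angle = 29 + 17 = 46 degrees (exterior angle theorem).

46 degrees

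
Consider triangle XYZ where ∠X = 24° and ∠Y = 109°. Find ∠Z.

Let angle Z = x. Then 24 + 109 + x = 180.
x = 180 - 133 = 47 degrees.

47 degrees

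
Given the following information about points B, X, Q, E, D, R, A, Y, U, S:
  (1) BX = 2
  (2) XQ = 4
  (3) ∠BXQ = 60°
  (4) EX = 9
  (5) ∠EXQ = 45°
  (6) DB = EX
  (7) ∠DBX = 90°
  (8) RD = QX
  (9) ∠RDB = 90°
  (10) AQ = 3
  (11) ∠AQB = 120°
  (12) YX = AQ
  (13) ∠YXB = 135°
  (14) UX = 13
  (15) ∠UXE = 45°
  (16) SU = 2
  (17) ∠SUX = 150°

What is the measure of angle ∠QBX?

Step 1: By the law of cosines on triangle BXQ: BQ² = 2² + 4² − 2·2·4·cos(60°) = 12, so BQ = 2·√3.
Step 2: By the inverse law of cosines on triangle QBX: cos(∠QBX) = ((2·√3)² + 2² − 4²) / (2·2·√3·2) = 0/13.86 = 0, so ∠QBX = 90°.

Therefore, the measure of angle ∠QBX = 90°.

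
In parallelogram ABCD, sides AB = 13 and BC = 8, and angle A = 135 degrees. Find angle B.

Opposite sides of a parallelogram are parallel, so consecutive angles form co-interior angles on a transversal.
Co-interior angles sum to 180°, giving angle B = 180 - 135 = 45 degrees.

45 degrees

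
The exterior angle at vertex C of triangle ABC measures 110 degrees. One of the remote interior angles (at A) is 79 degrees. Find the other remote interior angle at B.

angle B = 110 - 79 = 31 degrees (exterior angle theorem).

31 degrees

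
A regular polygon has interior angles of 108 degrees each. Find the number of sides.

The exterior angle is the supplement of the interior angle: 180 - 108 = 72 degrees.
Since the exterior angles of any convex polygon sum to 360 degrees, the number of sides is 360 / 72 = 5.

5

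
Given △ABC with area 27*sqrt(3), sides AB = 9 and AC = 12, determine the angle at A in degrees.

From the SAS area formula Area = (1/2)ab sin(C), rearranging gives sin(C) = 2*Area/(ab).
sin(C) = 2 * 27*sqrt(3) / (108) = sqrt(3)/2.
Therefore C = arcsin(sqrt(3)/2) = 60°.
Since sin(180° - C) = sin(C), the obtuse angle 120° gives the same area, so C = 60° or C = 120°.

60° or 120°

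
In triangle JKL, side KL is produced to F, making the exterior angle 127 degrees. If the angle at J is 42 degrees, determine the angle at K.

By the exterior angle theorem: exterior angle = sum of remote interior angles.
127 = 42 + angle K
angle K = 127 - 42 = 85 degrees

85 degrees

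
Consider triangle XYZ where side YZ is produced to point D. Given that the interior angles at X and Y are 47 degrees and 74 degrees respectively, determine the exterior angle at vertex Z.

By the exterior angle theorem, an exterior angle of a triangle equals the sum of the two remote interior angles.
Exterior angle = angle X + angle Y
Exterior angle = 47 + 74 = 121 degrees

121 degrees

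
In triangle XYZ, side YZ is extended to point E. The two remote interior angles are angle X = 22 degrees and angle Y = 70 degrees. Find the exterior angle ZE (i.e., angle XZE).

By the exterior angle theorem, an exterior angle of a triangle equals the sum of the two remote interior angles.
Exterior angle = angle X + angle Y
Exterior angle = 22 + 70 = 92 degrees

92 degrees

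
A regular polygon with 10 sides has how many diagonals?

The number of diagonals in an n-gon is n(n - 3)/2.
For n = 10: 10(10 - 3)/2 = 10 × 7 / 2 = 35.

35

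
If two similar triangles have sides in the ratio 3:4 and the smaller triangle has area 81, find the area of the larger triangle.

For similar figures, the area ratio equals the square of the side ratio.
Side ratio (the smaller triangle to the larger triangle) = 3:4, so area ratio = 3^2:4^2 = 9:16.
If the area of the smaller triangle is 81, then the area of the larger triangle = 81 * (16/9) = 144.

144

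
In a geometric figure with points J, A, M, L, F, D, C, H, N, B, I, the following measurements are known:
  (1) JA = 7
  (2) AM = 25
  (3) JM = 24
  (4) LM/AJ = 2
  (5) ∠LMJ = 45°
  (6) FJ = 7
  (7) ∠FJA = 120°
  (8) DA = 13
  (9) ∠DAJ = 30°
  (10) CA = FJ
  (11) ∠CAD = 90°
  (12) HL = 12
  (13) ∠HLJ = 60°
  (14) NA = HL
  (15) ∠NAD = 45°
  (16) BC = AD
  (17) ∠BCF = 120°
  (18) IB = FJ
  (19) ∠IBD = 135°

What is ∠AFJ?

Step 1: By the law of cosines on triangle FJA: FA² = 7² + 7² − 2·7·7·cos(120°) = 147, so FA = 7·√3.
Step 2: By the inverse law of cosines on triangle AFJ: cos(∠AFJ) = ((7·√3)² + 7² − 7²) / (2·7·√3·7) = 147/169.74 = 0.866, so ∠AFJ = 30°.

Therefore, the measure of angle ∠AFJ = 30°.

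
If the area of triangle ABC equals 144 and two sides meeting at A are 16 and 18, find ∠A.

From the SAS area formula Area = (1/2)ab sin(C), rearranging gives sin(C) = 2*Area/(ab).
sin(C) = 2 * 144 / (288) = 1.
Therefore C = arcsin(1) = 90°.

90°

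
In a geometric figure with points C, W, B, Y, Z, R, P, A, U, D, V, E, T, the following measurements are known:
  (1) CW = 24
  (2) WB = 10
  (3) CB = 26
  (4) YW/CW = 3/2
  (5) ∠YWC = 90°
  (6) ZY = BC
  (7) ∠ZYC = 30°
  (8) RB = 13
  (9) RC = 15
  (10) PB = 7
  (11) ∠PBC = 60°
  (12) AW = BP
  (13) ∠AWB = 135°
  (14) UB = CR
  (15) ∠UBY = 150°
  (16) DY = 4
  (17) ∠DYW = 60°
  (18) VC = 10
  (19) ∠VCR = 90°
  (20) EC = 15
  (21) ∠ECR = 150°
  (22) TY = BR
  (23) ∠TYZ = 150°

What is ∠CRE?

Step 1: By the law of cosines on triangle RCE: RE² = 15² + 15² − 2·15·15·cos(150°) = 839.71, so RE ≈ 28.98.
Step 2: By the inverse law of cosines on triangle CRE: cos(∠CRE) = (15² + 28.98² − 15²) / (2·15·28.98) = 839.71/869.33 = 0.9659, so ∠CRE = 15°.

Therefore, the measure of angle ∠CRE = 15°.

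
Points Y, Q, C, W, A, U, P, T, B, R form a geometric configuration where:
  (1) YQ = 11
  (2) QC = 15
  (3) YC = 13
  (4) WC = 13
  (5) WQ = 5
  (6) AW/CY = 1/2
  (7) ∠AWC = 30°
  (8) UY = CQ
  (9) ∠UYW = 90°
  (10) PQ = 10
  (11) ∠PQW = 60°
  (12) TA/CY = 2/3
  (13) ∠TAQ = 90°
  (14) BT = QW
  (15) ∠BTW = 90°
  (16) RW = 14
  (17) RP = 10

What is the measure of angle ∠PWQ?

Step 1: By the law of cosines on triangle WQP: WP² = 5² + 10² − 2·5·10·cos(60°) = 75, so WP = 5·√3.
Step 2: By the inverse law of cosines on triangle PWQ: cos(∠PWQ) = ((5·√3)² + 5² − 10²) / (2·5·√3·5) = 0/86.6 = 0, so ∠PWQ = 90°.

Therefore, the measure of angle ∠PWQ = 90°.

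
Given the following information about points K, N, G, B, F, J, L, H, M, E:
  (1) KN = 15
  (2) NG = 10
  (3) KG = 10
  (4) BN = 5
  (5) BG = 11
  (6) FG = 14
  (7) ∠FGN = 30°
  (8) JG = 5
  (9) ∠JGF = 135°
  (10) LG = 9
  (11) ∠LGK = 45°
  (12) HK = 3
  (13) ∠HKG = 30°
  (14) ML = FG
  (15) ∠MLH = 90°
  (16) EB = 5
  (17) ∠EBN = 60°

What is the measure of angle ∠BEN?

Step 1: By the law of cosines on triangle EBN: EN² = 5² + 5² − 2·5·5·cos(60°) = 25, so EN = 5.
Step 2: By the inverse law of cosines on triangle BEN: cos(∠BEN) = (5² + 5² − 5²) / (2·5·5) = 25/50 = 0.5, so ∠BEN = 60°.

Therefore, the measure of angle ∠BEN = 60°.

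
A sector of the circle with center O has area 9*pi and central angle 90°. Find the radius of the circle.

r² = 360 × 9*pi / (π × 90) = 36, so r = 6.

6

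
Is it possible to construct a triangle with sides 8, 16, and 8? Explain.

The longest side is 16. The other two sides sum to 8 + 8 = 16.
Since 16 ≤ 16, the two shorter sides cannot reach around to close the triangle.

No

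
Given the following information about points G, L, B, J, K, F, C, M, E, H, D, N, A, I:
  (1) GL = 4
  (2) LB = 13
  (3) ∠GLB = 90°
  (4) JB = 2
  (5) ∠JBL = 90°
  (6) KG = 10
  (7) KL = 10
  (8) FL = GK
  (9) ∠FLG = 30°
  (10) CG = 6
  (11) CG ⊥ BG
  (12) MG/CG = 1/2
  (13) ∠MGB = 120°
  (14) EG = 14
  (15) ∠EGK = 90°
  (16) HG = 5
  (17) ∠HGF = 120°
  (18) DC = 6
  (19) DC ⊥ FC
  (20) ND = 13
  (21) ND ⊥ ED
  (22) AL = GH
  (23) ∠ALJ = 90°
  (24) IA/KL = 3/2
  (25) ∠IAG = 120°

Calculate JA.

From the given relations: AL = GH = 5.
Step 1: By the law of cosines on triangle LBJ: LJ² = 13² + 2² − 2·13·2·cos(90°) = 173, so LJ = √173.
Step 2: By the law of cosines on triangle JLA: JA² = √173² + 5² − 2·√173·5·cos(90°) = 198, so JA = 3·√22.

Therefore, the length of JA = 3·√22.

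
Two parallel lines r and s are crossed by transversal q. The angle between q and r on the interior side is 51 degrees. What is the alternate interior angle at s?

Alternate interior angles formed by parallel lines and a transversal are equal.
The given angle is 51 degrees.
The alternate interior angle = 51 degrees.

51 degrees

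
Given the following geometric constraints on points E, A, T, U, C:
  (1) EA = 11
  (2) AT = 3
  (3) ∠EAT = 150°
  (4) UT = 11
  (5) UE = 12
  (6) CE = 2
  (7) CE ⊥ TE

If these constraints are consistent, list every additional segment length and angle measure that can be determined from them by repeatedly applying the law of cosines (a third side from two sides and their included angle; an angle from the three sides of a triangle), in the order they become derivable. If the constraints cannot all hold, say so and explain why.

The constraints are consistent. Derivable facts, in order:
After 1 step:
- ET ≈ 13.68
After 2 steps:
- TC ≈ 13.83
- ∠AET = 6.29°
- ∠ATE = 23.71°
- ∠ETU = 56.95°
- ∠EUT = 72.85°
- ∠TEU = 50.2°
After 3 steps:
- ∠CTE = 8.32°
- ∠ECT = 81.68°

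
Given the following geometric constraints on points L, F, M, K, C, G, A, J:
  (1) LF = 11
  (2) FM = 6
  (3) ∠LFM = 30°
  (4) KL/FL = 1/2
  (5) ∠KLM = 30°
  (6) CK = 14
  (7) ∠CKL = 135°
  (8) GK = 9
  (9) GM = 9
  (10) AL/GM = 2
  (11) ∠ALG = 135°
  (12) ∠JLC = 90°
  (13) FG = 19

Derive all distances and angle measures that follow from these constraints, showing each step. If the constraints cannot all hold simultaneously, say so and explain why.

These constraints are not satisfiable: by the triangle inequality in triangle MFG, (2) FM = 6 and (9) GM = 9 force FG ≤ 6 + 9 = 15, but (13) says FG = 19. No planar figure meets all of them, so nothing further can be derived.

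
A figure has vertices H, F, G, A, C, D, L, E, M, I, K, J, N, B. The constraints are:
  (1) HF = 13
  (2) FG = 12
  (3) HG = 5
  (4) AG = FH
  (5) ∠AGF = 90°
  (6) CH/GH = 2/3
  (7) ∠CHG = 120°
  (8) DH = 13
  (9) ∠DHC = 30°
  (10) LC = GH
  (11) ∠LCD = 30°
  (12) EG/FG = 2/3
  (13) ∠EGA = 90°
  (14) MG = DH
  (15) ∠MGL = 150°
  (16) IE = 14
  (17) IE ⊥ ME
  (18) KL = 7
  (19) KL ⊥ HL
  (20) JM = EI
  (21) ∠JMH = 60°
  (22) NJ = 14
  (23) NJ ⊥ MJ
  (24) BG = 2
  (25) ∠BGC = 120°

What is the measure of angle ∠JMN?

From the given relations: JM = EI = 14.
Step 1: By the law of cosines on triangle MJN: MN² = 14² + 14² − 2·14·14·cos(90°) = 392, so MN = 14·√2.
Step 2: By the inverse law of cosines on triangle JMN: cos(∠JMN) = (14² + (14·√2)² − 14²) / (2·14·14·√2) = 392/554.37 = 0.7071, so ∠JMN = 45°.

Therefore, the measure of angle ∠JMN = 45°.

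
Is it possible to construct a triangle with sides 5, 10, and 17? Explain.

No.
The triangle inequality is violated: 5 + 10 = 15 ≤ 17.
These lengths cannot form a triangle.

No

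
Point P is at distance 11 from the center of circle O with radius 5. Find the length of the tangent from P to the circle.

Let T be the point of tangency. Then OT ⊥ PT (radius ⊥ tangent).
In right triangle OTP: OP² = OT² + PT²
11² = 5² + PT²
PT² = 96, PT = 4*sqrt(6)

4*sqrt(6)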